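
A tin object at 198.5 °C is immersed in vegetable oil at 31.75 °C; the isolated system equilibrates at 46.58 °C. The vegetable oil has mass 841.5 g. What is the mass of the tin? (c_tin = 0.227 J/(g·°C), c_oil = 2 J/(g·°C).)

m ≈ 724 g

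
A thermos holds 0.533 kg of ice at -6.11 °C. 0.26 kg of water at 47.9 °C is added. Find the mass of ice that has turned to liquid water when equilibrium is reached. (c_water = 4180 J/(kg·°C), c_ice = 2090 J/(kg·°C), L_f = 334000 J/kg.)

m_melted ≈ 0.135 kg

Water can give up m c ΔT = 0.26×4180×47.9 = 52058 J before reaching 0 °C.
Warming the ice to 0 °C takes 0.533×2090×6.11 = 6806.4 J, leaving 45251 J for melting.
To melt every bit of ice: 0.533×334000 = 178022 J.
Since 45251 < 178022 J, not all the ice melts; equilibrium is at 0 °C.
m_melted×334000 = 45251  ⇒  m_melted ≈ 0.1355 kg.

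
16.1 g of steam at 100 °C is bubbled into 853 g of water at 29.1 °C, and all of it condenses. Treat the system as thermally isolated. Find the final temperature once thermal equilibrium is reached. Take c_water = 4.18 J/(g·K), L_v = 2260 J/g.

T_f ≈ 40.4 °C

Heat gained plus heat lost sum to zero:
latent heat released on condensation: 16.1×2260 = 36386
  condensed water 100 °C→T: 67.3(T − 100)
  original water: 3565.5(T − 29.1)
3632.8 T = 36386 + 6729.8 + 103757 = 146873
T ≈ 40.43 °C — below 100 °C, confirming all the steam condensed.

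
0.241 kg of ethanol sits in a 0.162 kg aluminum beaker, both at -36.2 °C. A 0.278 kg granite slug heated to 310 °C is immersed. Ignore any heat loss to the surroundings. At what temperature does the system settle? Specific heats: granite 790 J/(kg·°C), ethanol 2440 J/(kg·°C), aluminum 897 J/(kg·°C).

T_f ≈ 43.6 °C

Let T be the final temperature. ΣQ_i = 0:
0.278·790·(T − 310) + 0.241·2440·(T − (-36.2)) + 0.162·897·(T − (-36.2)) = 0
219.62(T − 310) + 588.04(T − (-36.2)) + 145.31(T − (-36.2)) = 0
952.97 T = 41535
T = 41535/952.97 ≈ 43.58 °C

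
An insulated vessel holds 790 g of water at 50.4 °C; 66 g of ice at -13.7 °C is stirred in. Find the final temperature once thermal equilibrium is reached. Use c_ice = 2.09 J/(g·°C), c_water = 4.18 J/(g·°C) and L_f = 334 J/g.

T_f ≈ 39.8 °C

Setting the total heat transfer to zero:
ice -13.7→0 °C: 66×2.09×13.7 = 1889.8; fusion: m_ice L_f = 66×334 = 22044; warm the meltwater: 275.88 T; water cools: 790×4.18×(T − 50.4) = 3302.2(T − 50.4)
3578.1 T = 166431 − 23934 = 142497
T ≈ 39.83 °C — above 0 °C, consistent with complete melting.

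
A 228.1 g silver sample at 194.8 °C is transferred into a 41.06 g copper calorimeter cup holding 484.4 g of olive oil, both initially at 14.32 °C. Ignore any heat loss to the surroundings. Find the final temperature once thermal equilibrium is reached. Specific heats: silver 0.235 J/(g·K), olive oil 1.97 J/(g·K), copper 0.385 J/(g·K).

Net heat exchanged in the isolated system is zero:
228.1·0.235·(T − 194.8) + 484.4·1.97·(T − 14.32) + 41.06·0.385·(T − 14.32) = 0
(53.6 + 954.27 + 15.81) T = 53.6·194.8 + 954.27·14.32 + 15.81·14.32
T = 24333 / 1023.7 = 23.8 °C

T_f ≈ 23.8 °C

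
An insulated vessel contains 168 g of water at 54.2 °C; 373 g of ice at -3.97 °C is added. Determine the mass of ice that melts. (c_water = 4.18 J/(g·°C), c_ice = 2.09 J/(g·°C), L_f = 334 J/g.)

m_melted ≈ 105 g

Cooling the water to 0 °C releases 168×4.18×54.2 = 38061 J.
Warming the ice to 0 °C takes 373×2.09×3.97 = 3094.9 J, leaving 34967 J for melting.
Fully melting the ice requires m_ice L_f = 373×334 = 124582 J.
That's not enough to melt it all — equilibrium is at 0 °C with ice remaining.
Mass melted = 34967/334 ≈ 104.7 g.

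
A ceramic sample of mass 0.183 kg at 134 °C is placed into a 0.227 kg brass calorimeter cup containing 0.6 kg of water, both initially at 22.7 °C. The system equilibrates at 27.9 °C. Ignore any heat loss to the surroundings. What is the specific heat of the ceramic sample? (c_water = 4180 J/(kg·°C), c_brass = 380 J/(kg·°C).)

c ≈ 695 J/(kg·°C)

Taking heat into each body as positive, Σ m c ΔT = 0:
0.183×c×(27.9 − 134) + 0.6×4180×(27.9 − 22.7) + 0.227×380×(27.9 − 22.7) = 0
-19.42 c = -13490
c = -13490/-19.42 ≈ 694.8 J/(kg·°C)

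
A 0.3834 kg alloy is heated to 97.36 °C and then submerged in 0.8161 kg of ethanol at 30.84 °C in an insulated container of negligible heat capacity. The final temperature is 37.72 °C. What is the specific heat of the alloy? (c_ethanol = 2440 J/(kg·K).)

c ≈ 599 J/(kg·K)

Let T be the final temperature. ΣQ_i = 0:
0.3834×c×(37.72 − 97.36) + 0.8161×2440×(37.72 − 30.84) = 0
-22.87 c = -13700
c = -13700/-22.87 ≈ 599.1 J/(kg·K)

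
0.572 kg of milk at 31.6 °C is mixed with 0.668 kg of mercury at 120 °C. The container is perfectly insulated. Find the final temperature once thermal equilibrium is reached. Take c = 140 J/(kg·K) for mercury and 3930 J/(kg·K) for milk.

T_f ≈ 35.1 °C

Setting the total heat transfer to zero:
0.668·140·(T − 120) + 0.572·3930·(T − 31.6) = 0
(93.52 + 2248) T = 93.52·120 + 2248·31.6
T = 82258/2341.5 ≈ 35.13 °C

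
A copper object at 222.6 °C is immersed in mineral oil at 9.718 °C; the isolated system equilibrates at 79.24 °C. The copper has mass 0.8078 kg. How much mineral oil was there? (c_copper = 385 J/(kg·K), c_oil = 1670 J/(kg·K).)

|Q_copper| = |Q_oil|:
0.8078·385·(222.6 − 79.24) = m·1670·(79.24 − 9.718)
116102 m = 44585  ⇒  m ≈ 0.384 kg

m ≈ 0.384 kg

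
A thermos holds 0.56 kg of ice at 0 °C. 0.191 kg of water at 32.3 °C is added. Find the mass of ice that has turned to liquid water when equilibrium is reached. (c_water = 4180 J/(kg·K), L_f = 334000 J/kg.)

m_melted ≈ 0.0772 kg

Cooling the water to 0 °C releases 0.191×4180×32.3 = 25788 J.
Melting all 0.56 kg of ice would need 0.56×334000 = 187040 J.
25788 J < 187040 J, so only part of the ice melts and the system sits at 0 °C.
m_melt = 25788 / L_f = 0.07721 kg.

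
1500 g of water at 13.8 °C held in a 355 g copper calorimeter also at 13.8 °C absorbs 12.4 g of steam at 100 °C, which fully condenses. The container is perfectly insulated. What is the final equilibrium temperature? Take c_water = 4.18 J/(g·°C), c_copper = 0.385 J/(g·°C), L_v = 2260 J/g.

T_f ≈ 18.8 °C

Taking heat into each body as positive, Σ m c ΔT = 0:
condense steam: −12.4×2260 = −28024; condensate cools 100→T: 12.4×4.18×(T − 100) = 51.83(T − 100); water warms: 1500×4.18×(T − 13.8) = 6270(T − 13.8); cup: 136.68(T − 13.8)
6458.5 T = 28024 + 5183.2 + 88412 = 121619
T ≈ 18.83 °C — below 100 °C, confirming all the steam condensed.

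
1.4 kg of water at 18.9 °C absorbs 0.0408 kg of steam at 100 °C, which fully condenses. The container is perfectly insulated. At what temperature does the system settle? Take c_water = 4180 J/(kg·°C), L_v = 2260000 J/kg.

Let T be the final temperature. ΣQ_i = 0:
steam→water at 100 °C releases m L_v = 0.0408×2260000 = 92208; condensed water 100 °C→T: 170.54(T − 100); water warms: 1.4×4180×(T − 18.9) = 5852(T − 18.9)
6022.5 T = 92208 + 17054 + 110603 = 219865
T ≈ 36.51 °C (< 100 °C, so full condensation is consistent).

T_f ≈ 36.5 °C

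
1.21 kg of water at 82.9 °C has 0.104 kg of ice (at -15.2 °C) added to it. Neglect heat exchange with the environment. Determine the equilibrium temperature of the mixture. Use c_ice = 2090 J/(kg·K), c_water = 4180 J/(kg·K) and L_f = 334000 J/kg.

Let T be the final temperature. ΣQ_i = 0:
ice -15.2→0 °C: 0.104·2090·15.2 = 3303.9
  melt ice: 0.104·334000 = 34736
  warm the meltwater: 434.72 T
  water: 5057.8(T − 82.9)
5492.5 T = 419292 − 38040 = 381252
T ≈ 69.41 °C. Since T > 0 °C, the all-ice-melts assumption holds.

T_f ≈ 69.4 °C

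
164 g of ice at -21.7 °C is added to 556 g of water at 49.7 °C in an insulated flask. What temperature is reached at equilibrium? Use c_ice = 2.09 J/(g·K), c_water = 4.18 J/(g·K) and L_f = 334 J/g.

T_f ≈ 17.7 °C

Net heat exchanged in the isolated system is zero:
warm ice to 0 °C: 164×2.09×(0 − (-21.7)) = 7437.9
  latent heat to melt: 164×334 = 54776
  warm the meltwater: 685.52 T
  water cools: 556×4.18×(T − 49.7) = 2324.1(T − 49.7)
3009.6 T = 115507 − 62214 = 53293
T ≈ 17.71 °C. Since T > 0 °C, the all-ice-melts assumption holds.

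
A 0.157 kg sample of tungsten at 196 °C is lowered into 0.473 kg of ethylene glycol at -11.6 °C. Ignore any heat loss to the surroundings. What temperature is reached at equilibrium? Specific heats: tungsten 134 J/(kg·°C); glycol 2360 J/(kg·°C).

T_f ≈ -7.8 °C

Heat lost by the tungsten equals heat gained by the glycol:
0.157·134·(196 − T) = 0.473·2360·(T − (-11.6))
21.04(196 − T) = 1116.3(T − (-11.6))
1137.3 T = -8825.4  ⇒  T ≈ -7.76 °C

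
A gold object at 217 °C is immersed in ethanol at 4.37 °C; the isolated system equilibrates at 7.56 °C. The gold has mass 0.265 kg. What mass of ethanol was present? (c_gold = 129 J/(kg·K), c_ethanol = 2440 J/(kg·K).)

Taking heat into each body as positive, Σ m c ΔT = 0:
0.265×129×(7.56 − 217) + m×2440×(7.56 − 4.37) = 0
7783.6 m = 7159.7
m = 7159.7/7783.6 ≈ 0.9198 kg

m ≈ 0.92 kg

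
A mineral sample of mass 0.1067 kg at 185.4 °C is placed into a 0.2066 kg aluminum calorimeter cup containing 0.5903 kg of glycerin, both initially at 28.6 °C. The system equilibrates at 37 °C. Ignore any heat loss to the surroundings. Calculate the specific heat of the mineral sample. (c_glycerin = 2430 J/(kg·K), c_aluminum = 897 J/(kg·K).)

Taking heat into each body as positive, Σ m c ΔT = 0:
0.1067×c×(37 − 185.4) + 0.5903×2430×(37 − 28.6) + 0.2066×897×(37 − 28.6) = 0
-15.83 c = -13606
c = -13606/-15.83 ≈ 859.3 J/(kg·K)

c ≈ 859 J/(kg·K)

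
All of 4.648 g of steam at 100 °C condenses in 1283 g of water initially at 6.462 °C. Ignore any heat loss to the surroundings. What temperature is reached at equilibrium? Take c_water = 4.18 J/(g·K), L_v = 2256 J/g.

Energy balance with sensible and latent terms:
steam→water at 100 °C releases m L_v = 4.648·2256 = 10486
  condensate cools 100→T: 4.648·4.18·(T − 100) = 19.43(T − 100)
  original water: 5362.9(T − 6.462)
5382.4 T = 10486 + 1942.9 + 34655 = 47084
T ≈ 8.75 °C, under the boiling point, so the assumption holds.

T_f ≈ 8.7 °C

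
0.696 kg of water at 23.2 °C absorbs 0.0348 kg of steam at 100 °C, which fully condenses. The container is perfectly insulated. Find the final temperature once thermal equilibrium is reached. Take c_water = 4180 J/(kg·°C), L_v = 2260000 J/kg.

T_f ≈ 52.6 °C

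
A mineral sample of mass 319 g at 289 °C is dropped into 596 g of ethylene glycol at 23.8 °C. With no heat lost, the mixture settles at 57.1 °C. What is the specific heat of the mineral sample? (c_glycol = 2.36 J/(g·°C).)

m_s c (T_s − T_f) = m_glycol c_glycol (T_f − T_0):
319·c·(289 − 57.1) = 596·2.36·(57.1 − 23.8)
73976 c = 46838  ⇒  c ≈ 0.6332 J/(g·°C)

c ≈ 0.633 J/(g·°C)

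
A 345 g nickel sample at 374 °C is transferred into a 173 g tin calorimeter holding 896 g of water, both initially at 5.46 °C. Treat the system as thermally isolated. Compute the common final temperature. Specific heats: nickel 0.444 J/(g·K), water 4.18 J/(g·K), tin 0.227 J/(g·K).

T_f ≈ 19.8 °C

T_f = Σ m_i c_i T_i / Σ m_i c_i:
T_f = (153.18×374 + 3745.3×5.46 + 39.27×5.46) / (153.18 + 3745.3 + 39.27)
    = 77953 / 3937.7 ≈ 19.80 °C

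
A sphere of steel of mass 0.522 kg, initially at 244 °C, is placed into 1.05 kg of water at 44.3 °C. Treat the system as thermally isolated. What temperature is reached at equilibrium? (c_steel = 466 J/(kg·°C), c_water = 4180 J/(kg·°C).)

Energy conservation, ΣQ = 0:
0.522·466·(T − 244) + 1.05·4180·(T − 44.3) = 0
243.25(T − 244) + 4389(T − 44.3) = 0
4632.3 T = 253786
T ≈ 54.79 °C

T_f ≈ 54.8 °C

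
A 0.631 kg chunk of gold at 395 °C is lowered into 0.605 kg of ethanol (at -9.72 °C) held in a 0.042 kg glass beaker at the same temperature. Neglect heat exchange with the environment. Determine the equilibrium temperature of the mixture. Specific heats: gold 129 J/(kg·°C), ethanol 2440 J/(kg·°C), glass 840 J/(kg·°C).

T_f ≈ 11.0 °C

Let T be the final temperature. ΣQ_i = 0:
0.631*129*(T − 395) + 0.605*2440*(T − (-9.72)) + 0.042*840*(T − (-9.72)) = 0
81.4(T − 395) + 1476.2(T − (-9.72)) + 35.28(T − (-9.72)) = 0
(81.4 + 1476.2 + 35.28) T = 81.4*395 + 1476.2*(-9.72) + 35.28*(-9.72)
T ≈ 10.96 °C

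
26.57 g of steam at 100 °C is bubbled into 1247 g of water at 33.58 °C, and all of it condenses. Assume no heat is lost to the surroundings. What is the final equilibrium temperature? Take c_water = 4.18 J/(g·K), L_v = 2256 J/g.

Conservation of energy gives ΣQ = 0:
condense steam: −26.57·2256 = −59942; condensed water 100 °C→T: 111.06(T − 100); original water: 5212.5(T − 33.58)
5323.5 T = 59942 + 11106 + 175034 = 246083
T ≈ 46.23 °C — below 100 °C, confirming all the steam condensed.

T_f ≈ 46.2 °C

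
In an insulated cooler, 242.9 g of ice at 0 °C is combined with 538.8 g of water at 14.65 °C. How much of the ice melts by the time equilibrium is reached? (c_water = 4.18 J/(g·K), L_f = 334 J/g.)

Heat available from the water dropping to 0 °C: 538.8×4.18×14.65 = 32994 J.
Melting all 242.9 g of ice would need 242.9×334 = 81129 J.
That's not enough to melt it all — equilibrium is at 0 °C with ice remaining.
m_melted×334 = 32994  ⇒  m_melted ≈ 98.79 g.

m_melted ≈ 98.8 g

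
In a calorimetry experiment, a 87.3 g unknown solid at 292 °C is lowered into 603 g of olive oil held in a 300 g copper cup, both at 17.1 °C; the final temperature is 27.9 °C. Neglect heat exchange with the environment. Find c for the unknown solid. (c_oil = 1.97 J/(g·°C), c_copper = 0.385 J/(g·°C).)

c ≈ 0.611 J/(g·°C)

Let T be the final temperature. ΣQ_i = 0:
87.3×c×(27.9 − 292) + 603×1.97×(27.9 − 17.1) + 300×0.385×(27.9 − 17.1) = 0
-23056 c = -14077
c = -14077/-23056 ≈ 0.6106 J/(g·°C)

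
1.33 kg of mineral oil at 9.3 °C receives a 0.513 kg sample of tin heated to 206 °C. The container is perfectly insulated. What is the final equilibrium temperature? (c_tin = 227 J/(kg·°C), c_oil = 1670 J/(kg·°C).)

T_f ≈ 19.1 °C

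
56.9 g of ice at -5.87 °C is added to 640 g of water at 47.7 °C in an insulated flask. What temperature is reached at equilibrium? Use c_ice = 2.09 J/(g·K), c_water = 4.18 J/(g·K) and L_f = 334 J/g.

Energy balance with sensible and latent terms:
ice -5.87→0 °C: 56.9·2.09·5.87 = 698.07
  latent heat to melt: 56.9·334 = 19005
  meltwater 0→T: 56.9·4.18·T = 237.84 T
  water: 2675.2(T − 47.7)
2913 T = 127607 − 19703 = 107904
T ≈ 37.04 °C (positive, so assuming full melt was valid).

T_f ≈ 37.0 °C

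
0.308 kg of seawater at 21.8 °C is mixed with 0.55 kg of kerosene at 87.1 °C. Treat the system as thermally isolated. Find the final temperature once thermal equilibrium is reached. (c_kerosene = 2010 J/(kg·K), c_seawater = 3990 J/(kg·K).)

Conservation of energy gives ΣQ = 0:
0.55·2010·(T − 87.1) + 0.308·3990·(T − 21.8) = 0
1105.5(T − 87.1) + 1228.9(T − 21.8) = 0
(1105.5 + 1228.9) T = 1105.5·87.1 + 1228.9·21.8
T = 123080 / 2334.4 = 52.7 °C

T_f ≈ 52.7 °C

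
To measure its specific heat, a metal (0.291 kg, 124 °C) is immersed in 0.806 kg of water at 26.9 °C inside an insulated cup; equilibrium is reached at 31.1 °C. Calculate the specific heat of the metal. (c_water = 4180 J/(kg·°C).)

m_s c (T_s − T_f) = m_water c_water (T_f − T_0):
0.291·c·(124 − 31.1) = 0.806·4180·(31.1 − 26.9)
27.03 c = 14150  ⇒  c ≈ 523.4 J/(kg·°C)

c ≈ 523 J/(kg·°C)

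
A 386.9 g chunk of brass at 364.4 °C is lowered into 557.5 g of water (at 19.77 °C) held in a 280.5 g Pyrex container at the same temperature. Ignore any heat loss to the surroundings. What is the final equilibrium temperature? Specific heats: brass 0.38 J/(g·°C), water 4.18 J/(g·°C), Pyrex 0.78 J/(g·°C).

T_f ≈ 38.6 °C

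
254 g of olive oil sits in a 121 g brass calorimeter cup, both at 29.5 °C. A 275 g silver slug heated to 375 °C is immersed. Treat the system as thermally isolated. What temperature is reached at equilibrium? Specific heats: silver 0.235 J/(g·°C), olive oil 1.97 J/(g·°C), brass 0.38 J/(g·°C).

Net heat exchanged in the isolated system is zero:
275·0.235·(T − 375) + 254·1.97·(T − 29.5) + 121·0.38·(T − 29.5) = 0
64.62(T − 375) + 500.38(T − 29.5) + 45.98(T − 29.5) = 0
(64.62 + 500.38 + 45.98) T = 64.62·375 + 500.38·29.5 + 45.98·29.5
T = 40352/610.99 ≈ 66.04 °C

T_f ≈ 66.0 °C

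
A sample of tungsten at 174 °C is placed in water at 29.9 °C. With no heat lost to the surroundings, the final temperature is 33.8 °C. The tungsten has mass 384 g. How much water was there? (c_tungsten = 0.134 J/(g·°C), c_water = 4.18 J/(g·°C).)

m ≈ 443 g

Heat lost by the tungsten = heat gained by the water:
384·0.134·(174 − 33.8) = m·4.18·(33.8 − 29.9)
16.3 m = 7214.1  ⇒  m ≈ 442.5 g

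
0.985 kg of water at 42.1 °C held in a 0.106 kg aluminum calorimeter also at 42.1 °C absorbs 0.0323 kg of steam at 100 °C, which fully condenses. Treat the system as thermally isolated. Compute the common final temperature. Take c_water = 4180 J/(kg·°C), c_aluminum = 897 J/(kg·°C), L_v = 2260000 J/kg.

T_f ≈ 60.7 °C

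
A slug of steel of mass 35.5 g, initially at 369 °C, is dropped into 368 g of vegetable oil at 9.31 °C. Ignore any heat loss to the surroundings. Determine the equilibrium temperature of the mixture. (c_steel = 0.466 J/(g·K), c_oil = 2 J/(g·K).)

Heat lost by the steel equals heat gained by the oil:
35.5·0.466·(369 − T) = 368·2·(T − 9.31)
16.54(369 − T) = 736(T − 9.31)
752.54 T = 12957  ⇒  T ≈ 17.22 °C

T_f ≈ 17.2 °C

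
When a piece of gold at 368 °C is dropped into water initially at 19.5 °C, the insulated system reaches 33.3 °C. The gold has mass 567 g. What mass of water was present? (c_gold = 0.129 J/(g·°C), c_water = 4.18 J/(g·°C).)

Net heat exchanged in the isolated system is zero:
567×0.129×(33.3 − 368) + m×4.18×(33.3 − 19.5) = 0
57.68 m = 24481
m = 24481/57.68 ≈ 424.4 g

m ≈ 424 g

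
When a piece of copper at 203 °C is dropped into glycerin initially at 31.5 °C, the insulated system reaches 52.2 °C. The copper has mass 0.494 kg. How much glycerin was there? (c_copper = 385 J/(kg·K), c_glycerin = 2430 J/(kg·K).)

Net heat exchanged in the isolated system is zero:
0.494×385×(52.2 − 203) + m×2430×(52.2 − 31.5) = 0
50301 m = 28681
m = 28681/50301 ≈ 0.5702 kg

m ≈ 0.57 kg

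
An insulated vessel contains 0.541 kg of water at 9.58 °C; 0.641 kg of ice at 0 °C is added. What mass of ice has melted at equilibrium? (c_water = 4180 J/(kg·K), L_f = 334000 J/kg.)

Water can give up m c ΔT = 0.541×4180×9.58 = 21664 J before reaching 0 °C.
Melting all 0.641 kg of ice would need 0.641×334000 = 214094 J.
That's not enough to melt it all — equilibrium is at 0 °C with ice remaining.
Mass melted = 21664/334000 ≈ 0.06486 kg.

m_melted ≈ 0.0649 kg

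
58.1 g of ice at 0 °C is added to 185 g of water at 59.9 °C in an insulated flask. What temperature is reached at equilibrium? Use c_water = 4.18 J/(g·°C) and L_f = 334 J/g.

T_f ≈ 26.5 °C

Heat gained plus heat lost sum to zero:
melt ice: 58.1×334 = 19405
  meltwater 0→T: 58.1×4.18×T = 242.86 T
  water cools: 185×4.18×(T − 59.9) = 773.3(T − 59.9)
1016.2 T = 46321 − 19405 = 26915
T ≈ 26.49 °C — above 0 °C, consistent with complete melting.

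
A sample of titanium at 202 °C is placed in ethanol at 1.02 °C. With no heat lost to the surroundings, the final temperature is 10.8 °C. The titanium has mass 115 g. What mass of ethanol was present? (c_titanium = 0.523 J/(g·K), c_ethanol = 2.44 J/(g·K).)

Energy conservation, ΣQ = 0:
115×0.523×(10.8 − 202) + m×2.44×(10.8 − 1.02) = 0
23.86 m = 11500
m = 11500/23.86 ≈ 481.9 g

m ≈ 482 g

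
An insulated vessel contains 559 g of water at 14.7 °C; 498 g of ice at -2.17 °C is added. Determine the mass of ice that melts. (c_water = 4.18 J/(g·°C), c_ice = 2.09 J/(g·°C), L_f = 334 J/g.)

Heat available from the water dropping to 0 °C: 559·4.18·14.7 = 34348 J.
Warming the ice to 0 °C takes 498·2.09·2.17 = 2258.6 J, leaving 32090 J for melting.
Fully melting the ice requires m_ice L_f = 498·334 = 166332 J.
That's not enough to melt it all — equilibrium is at 0 °C with ice remaining.
Mass melted = 32090/334 ≈ 96.08 g.

m_melted ≈ 96.1 g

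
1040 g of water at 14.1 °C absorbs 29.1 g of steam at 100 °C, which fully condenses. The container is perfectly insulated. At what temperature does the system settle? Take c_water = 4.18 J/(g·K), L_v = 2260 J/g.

Net heat exchanged in the isolated system is zero:
condense steam: −29.1×2260 = −65766; condensed water 100 °C→T: 121.64(T − 100); water warms: 1040×4.18×(T − 14.1) = 4347.2(T − 14.1)
4468.8 T = 65766 + 12164 + 61296 = 139225
T ≈ 31.15 °C (< 100 °C, so full condensation is consistent).

T_f ≈ 31.2 °C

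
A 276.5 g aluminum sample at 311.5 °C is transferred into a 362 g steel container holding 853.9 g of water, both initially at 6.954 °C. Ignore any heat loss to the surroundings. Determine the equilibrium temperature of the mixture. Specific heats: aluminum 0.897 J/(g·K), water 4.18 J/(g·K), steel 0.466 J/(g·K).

T_f ≈ 25.9 °C

Conservation of energy gives ΣQ = 0:
276.5·0.897·(T − 311.5) + 853.9·4.18·(T − 6.954) + 362·0.466·(T − 6.954) = 0
(248.02 + 3569.3 + 168.69) T = 248.02·311.5 + 3569.3·6.954 + 168.69·6.954
T = 103252/3986 ≈ 25.90 °C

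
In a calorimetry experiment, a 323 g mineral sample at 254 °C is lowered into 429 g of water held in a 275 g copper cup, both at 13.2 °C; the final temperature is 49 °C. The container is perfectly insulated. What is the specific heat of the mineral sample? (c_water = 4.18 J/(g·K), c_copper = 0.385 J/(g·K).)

c ≈ 1.03 J/(g·K)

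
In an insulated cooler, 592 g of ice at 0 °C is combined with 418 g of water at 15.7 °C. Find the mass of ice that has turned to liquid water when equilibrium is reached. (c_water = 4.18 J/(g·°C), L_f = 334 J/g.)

Cooling the water to 0 °C releases 418×4.18×15.7 = 27432 J.
Melting all 592 g of ice would need 592×334 = 197728 J.
27432 J < 197728 J, so only part of the ice melts and the system sits at 0 °C.
m_melt = 27432 / L_f = 82.13 g.

m_melted ≈ 82.1 g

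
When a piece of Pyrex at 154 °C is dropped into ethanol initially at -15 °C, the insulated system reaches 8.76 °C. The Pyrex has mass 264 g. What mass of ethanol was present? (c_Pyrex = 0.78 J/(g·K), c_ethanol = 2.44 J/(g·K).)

m ≈ 516 g

Let T be the final temperature. ΣQ_i = 0:
264·0.78·(8.76 − 154) + m·2.44·(8.76 − (-15)) = 0
57.97 m = 29908
m = 29908/57.97 ≈ 515.9 g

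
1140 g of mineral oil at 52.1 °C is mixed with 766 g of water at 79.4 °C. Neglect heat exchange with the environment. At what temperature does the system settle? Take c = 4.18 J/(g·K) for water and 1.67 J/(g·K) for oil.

T_f ≈ 69.2 °C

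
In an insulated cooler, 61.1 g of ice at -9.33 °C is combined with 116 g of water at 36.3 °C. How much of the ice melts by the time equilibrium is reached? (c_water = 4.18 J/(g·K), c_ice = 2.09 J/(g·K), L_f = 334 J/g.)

m_melted ≈ 49.1 g

Water can give up m c ΔT = 116×4.18×36.3 = 17601 J before reaching 0 °C.
Of that, 61.1×2.09×9.33 = 1191.4 J goes to bring the ice to 0 °C, leaving 16410 J.
Fully melting the ice requires m_ice L_f = 61.1×334 = 20407 J.
Since 16410 < 20407 J, not all the ice melts; equilibrium is at 0 °C.
Mass melted = 16410/334 ≈ 49.13 g.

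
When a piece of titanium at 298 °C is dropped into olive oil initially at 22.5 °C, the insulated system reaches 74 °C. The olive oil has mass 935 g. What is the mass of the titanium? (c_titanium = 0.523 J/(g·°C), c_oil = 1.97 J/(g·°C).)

m ≈ 810 g

|Q_titanium| = |Q_oil|:
m·0.523·(298 − 74) = 935·1.97·(74 − 22.5)
117.15 m = 94860  ⇒  m ≈ 809.7 g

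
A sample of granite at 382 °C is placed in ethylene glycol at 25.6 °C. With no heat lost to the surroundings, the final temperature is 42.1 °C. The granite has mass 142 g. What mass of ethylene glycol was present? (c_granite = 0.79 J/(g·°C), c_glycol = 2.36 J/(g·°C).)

m ≈ 979 g

Let T be the final temperature. ΣQ_i = 0:
142×0.79×(42.1 − 382) + m×2.36×(42.1 − 25.6) = 0
38.94 m = 38130
m = 38130/38.94 ≈ 979.2 g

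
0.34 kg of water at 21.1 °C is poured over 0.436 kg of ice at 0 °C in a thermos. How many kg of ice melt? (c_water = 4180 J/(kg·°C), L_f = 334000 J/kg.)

m_melted ≈ 0.0898 kg

Water can give up m c ΔT = 0.34×4180×21.1 = 29987 J before reaching 0 °C.
Melting all 0.436 kg of ice would need 0.436×334000 = 145624 J.
29987 J < 145624 J, so only part of the ice melts and the system sits at 0 °C.
Mass melted = 29987/334000 ≈ 0.08978 kg.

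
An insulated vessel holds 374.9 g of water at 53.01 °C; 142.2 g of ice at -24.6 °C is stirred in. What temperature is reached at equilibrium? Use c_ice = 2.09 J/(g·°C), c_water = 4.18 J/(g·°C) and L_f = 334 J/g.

T_f ≈ 13.1 °C

Setting the total heat transfer to zero:
ice -24.6→0 °C: 142.2×2.09×24.6 = 7311.1; fusion: m_ice L_f = 142.2×334 = 47495; warm the meltwater: 594.4 T; water cools: 374.9×4.18×(T − 53.01) = 1567.1(T − 53.01)
2161.5 T = 83071 − 54806 = 28265
T ≈ 13.08 °C. Since T > 0 °C, the all-ice-melts assumption holds.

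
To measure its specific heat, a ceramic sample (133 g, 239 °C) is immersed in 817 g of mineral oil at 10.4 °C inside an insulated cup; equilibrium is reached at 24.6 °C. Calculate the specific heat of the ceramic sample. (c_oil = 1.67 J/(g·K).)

c ≈ 0.679 J/(g·K)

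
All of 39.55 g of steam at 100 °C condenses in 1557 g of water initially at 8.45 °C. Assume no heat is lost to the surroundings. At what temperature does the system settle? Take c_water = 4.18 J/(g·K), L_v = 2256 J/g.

Conservation of energy gives ΣQ = 0:
condense steam: −39.55×2256 = −89225
  condensate cools 100→T: 39.55×4.18×(T − 100) = 165.32(T − 100)
  water warms: 1557×4.18×(T − 8.45) = 6508.3(T − 8.45)
6673.6 T = 89225 + 16532 + 54995 = 160751
T ≈ 24.09 °C (< 100 °C, so full condensation is consistent).

T_f ≈ 24.1 °C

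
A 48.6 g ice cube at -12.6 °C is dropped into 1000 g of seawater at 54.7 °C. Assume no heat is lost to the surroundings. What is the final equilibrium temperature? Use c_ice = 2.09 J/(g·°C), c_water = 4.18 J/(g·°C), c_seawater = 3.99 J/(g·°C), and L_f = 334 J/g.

T_f ≈ 47.9 °C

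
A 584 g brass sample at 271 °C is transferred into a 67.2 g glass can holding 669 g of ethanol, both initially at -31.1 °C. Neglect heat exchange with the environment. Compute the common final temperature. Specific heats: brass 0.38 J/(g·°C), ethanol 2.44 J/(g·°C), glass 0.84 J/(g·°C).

T_f = Σ m_i c_i T_i / Σ m_i c_i:
T_f = (221.92×271 + 1632.4×(-31.1) + 56.45×(-31.1)) / (221.92 + 1632.4 + 56.45)
    = 7618.4 / 1910.7 ≈ 3.99 °C

T_f ≈ 4.0 °C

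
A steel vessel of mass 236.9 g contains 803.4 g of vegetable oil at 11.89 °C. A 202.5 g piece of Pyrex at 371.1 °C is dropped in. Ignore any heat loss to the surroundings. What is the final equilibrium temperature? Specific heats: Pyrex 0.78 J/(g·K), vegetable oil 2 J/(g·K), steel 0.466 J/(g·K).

Setting the total heat transfer to zero:
202.5·0.78·(T − 371.1) + 803.4·2·(T − 11.89) + 236.9·0.466·(T − 11.89) = 0
157.95(T − 371.1) + 1606.8(T − 11.89) + 110.4(T − 11.89) = 0
1875.1 T = 79033
T = 79033 / 1875.1 = 42.1 °C

T_f ≈ 42.1 °C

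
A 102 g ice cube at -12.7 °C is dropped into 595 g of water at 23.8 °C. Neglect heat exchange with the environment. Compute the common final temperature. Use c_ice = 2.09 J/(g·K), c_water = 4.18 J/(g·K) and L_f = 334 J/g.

T_f ≈ 7.7 °C

Energy balance with sensible and latent terms:
warm ice to 0 °C: 102×2.09×(0 − (-12.7)) = 2707.4; latent heat to melt: 102×334 = 34068; warm the meltwater: 426.36 T; water cools: 595×4.18×(T − 23.8) = 2487.1(T − 23.8)
2913.5 T = 59193 − 36775 = 22418
T ≈ 7.69 °C (positive, so assuming full melt was valid).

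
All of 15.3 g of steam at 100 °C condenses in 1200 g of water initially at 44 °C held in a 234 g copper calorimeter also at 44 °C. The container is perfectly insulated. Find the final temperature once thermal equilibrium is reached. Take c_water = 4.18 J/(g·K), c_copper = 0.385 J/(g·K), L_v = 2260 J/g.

T_f ≈ 51.4 °C

Setting the total heat transfer to zero:
steam→water at 100 °C releases m L_v = 15.3·2260 = 34578; condensed water 100 °C→T: 63.95(T − 100); water warms: 1200·4.18·(T − 44) = 5016(T − 44); cup: 90.09(T − 44)
5170 T = 34578 + 6395.4 + 224668 = 265641
T ≈ 51.38 °C, under the boiling point, so the assumption holds.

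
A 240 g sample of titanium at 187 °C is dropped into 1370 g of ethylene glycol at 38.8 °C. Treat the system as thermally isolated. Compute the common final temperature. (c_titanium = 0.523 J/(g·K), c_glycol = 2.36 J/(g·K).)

T_f ≈ 44.3 °C

Conservation of energy gives ΣQ = 0:
240·0.523·(T − 187) + 1370·2.36·(T − 38.8) = 0
125.52(T − 187) + 3233.2(T − 38.8) = 0
(125.52 + 3233.2) T = 125.52·187 + 3233.2·38.8
T = 148920/3358.7 ≈ 44.34 °C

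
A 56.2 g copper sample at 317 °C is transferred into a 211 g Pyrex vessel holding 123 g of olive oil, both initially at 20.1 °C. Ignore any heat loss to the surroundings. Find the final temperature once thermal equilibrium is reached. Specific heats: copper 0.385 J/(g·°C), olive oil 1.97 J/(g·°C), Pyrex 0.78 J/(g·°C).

T_f ≈ 35.1 °C

T_f is the heat-capacity-weighted average of the initial temperatures:
T_f = (21.64×317 + 242.31×20.1 + 164.58×20.1) / (21.64 + 242.31 + 164.58)
    = 15037 / 428.53 ≈ 35.09 °C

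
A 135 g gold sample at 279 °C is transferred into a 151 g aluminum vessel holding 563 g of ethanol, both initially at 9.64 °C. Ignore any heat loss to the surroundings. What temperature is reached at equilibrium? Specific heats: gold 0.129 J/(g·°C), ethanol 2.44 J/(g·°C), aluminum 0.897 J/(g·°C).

T_f ≈ 12.7 °C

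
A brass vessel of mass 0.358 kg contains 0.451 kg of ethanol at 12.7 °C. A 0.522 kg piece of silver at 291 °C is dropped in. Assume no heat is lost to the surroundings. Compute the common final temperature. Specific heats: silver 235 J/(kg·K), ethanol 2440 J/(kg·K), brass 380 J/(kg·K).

T_f ≈ 37.8 °C

Setting the total heat transfer to zero:
0.522·235·(T − 291) + 0.451·2440·(T − 12.7) + 0.358·380·(T − 12.7) = 0
122.67(T − 291) + 1100.4(T − 12.7) + 136.04(T − 12.7) = 0
1359.2 T = 51400
T = 51400/1359.2 ≈ 37.82 °C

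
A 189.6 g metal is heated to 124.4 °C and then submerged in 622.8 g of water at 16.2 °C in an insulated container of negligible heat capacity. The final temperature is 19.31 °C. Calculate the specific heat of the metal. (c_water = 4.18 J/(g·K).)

c ≈ 0.406 J/(g·K)

Energy conservation, ΣQ = 0:
189.6×c×(19.31 − 124.4) + 622.8×4.18×(19.31 − 16.2) = 0
-19925 c = -8096.3
c = -8096.3/-19925 ≈ 0.4063 J/(g·K)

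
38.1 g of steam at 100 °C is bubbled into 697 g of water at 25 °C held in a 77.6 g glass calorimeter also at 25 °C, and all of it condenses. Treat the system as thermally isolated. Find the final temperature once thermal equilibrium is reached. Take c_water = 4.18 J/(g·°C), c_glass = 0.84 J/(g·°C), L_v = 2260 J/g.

Conservation of energy gives ΣQ = 0:
condense steam: −38.1×2260 = −86106; condensed water 100 °C→T: 159.26(T − 100); original water: 2913.5(T − 25); glass cup: 77.6×0.84×(T − 25) = 65.18(T − 25)
3137.9 T = 86106 + 15926 + 74466 = 176498
T ≈ 56.25 °C (< 100 °C, so full condensation is consistent).

T_f ≈ 56.2 °C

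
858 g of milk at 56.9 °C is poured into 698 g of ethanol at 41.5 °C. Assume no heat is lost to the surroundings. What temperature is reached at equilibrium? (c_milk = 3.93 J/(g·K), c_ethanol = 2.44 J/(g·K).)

T_f ≈ 51.7 °C

Set heat shed by the hot body equal to heat absorbed by the cold body:
858·3.93·(56.9 − T) = 698·2.44·(T − 41.5)
3371.9(56.9 − T) = 1703.1(T − 41.5)
5075.1 T = 262543  ⇒  T ≈ 51.73 °C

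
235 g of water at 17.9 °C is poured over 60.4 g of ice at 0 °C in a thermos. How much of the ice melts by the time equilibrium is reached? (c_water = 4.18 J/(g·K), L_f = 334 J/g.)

m_melted ≈ 52.6 g

Water can give up m c ΔT = 235·4.18·17.9 = 17583 J before reaching 0 °C.
To melt every bit of ice: 60.4·334 = 20174 J.
That's not enough to melt it all — equilibrium is at 0 °C with ice remaining.
m_melted·334 = 17583  ⇒  m_melted ≈ 52.64 g.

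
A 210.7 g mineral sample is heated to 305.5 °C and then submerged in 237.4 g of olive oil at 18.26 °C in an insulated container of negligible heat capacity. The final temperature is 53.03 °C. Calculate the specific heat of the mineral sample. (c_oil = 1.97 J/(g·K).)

Heat lost by the mineral sample = heat gained by the oil:
210.7·c·(305.5 − 53.03) = 237.4·1.97·(53.03 − 18.26)
53195 c = 16261  ⇒  c ≈ 0.3057 J/(g·K)

c ≈ 0.306 J/(g·K)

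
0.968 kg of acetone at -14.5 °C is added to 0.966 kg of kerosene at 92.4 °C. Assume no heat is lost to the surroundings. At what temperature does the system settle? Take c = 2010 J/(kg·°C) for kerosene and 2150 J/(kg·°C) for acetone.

T_f ≈ 37.1 °C

Energy conservation, ΣQ = 0:
0.966×2010×(T − 92.4) + 0.968×2150×(T − (-14.5)) = 0
1941.7(T − 92.4) + 2081.2(T − (-14.5)) = 0
(1941.7 + 2081.2) T = 1941.7×92.4 + 2081.2×(-14.5)
T ≈ 37.10 °C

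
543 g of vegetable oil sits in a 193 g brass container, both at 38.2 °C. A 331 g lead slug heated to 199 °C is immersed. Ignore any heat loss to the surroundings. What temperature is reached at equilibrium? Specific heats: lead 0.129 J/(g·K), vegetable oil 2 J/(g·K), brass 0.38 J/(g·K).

T_f ≈ 43.9 °C

Conservation of energy gives ΣQ = 0:
331*0.129*(T − 199) + 543*2*(T − 38.2) + 193*0.38*(T − 38.2) = 0
1202 T = 52784
T = 52784/1202 ≈ 43.91 °C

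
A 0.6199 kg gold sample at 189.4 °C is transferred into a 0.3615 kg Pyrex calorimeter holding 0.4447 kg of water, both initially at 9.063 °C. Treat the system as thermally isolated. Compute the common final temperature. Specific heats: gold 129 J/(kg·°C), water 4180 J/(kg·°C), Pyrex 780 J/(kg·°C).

T_f ≈ 15.6 °C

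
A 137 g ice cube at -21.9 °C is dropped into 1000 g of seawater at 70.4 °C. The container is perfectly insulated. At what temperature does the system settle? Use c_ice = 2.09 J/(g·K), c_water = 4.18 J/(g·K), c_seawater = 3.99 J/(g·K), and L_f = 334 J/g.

Heat gained plus heat lost sum to zero:
ice -21.9→0 °C: 137·2.09·21.9 = 6270.6
  fusion: m_ice L_f = 137·334 = 45758
  warm the meltwater: 572.66 T
  seawater cools: 1000·3.99·(T − 70.4) = 3990(T − 70.4)
4562.7 T = 280896 − 52029 = 228867
T ≈ 50.16 °C (positive, so assuming full melt was valid).

T_f ≈ 50.2 °C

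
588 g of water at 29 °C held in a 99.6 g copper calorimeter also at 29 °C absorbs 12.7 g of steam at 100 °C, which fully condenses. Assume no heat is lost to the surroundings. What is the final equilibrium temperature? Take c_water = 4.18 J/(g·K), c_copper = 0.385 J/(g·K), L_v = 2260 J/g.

Net heat exchanged in the isolated system is zero:
latent heat released on condensation: 12.7·2260 = 28702
  condensate cools 100→T: 12.7·4.18·(T − 100) = 53.09(T − 100)
  water warms: 588·4.18·(T − 29) = 2457.8(T − 29)
  cup: 38.35(T − 29)
2549.3 T = 28702 + 5308.6 + 72389 = 106400
T ≈ 41.74 °C — below 100 °C, confirming all the steam condensed.

T_f ≈ 41.7 °C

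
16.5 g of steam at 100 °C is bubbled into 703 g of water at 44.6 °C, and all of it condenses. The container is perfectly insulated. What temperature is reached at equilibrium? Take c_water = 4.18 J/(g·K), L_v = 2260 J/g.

T_f ≈ 58.3 °C

Taking heat into each body as positive, Σ m c ΔT = 0:
steam→water at 100 °C releases m L_v = 16.5·2260 = 37290
  condensate cools 100→T: 16.5·4.18·(T − 100) = 68.97(T − 100)
  original water: 2938.5(T − 44.6)
3007.5 T = 37290 + 6897 + 131059 = 175246
T ≈ 58.27 °C, under the boiling point, so the assumption holds.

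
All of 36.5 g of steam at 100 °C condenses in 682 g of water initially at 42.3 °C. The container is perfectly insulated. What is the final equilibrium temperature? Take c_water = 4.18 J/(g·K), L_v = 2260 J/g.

T_f ≈ 72.7 °C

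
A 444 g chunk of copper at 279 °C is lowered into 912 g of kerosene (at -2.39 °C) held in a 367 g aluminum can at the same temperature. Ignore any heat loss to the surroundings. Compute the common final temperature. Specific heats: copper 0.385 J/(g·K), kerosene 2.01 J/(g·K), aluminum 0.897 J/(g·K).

T_f ≈ 18.2 °C

Conservation of energy gives ΣQ = 0:
444×0.385×(T − 279) + 912×2.01×(T − (-2.39)) + 367×0.897×(T − (-2.39)) = 0
2333.3 T = 42524
T = 42524 / 2333.3 = 18.2 °C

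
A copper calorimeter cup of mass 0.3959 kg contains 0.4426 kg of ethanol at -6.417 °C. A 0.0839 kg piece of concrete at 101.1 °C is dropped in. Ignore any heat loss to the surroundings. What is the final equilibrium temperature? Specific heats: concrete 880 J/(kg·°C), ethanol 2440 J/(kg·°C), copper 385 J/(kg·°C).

T_f ≈ -0.3 °C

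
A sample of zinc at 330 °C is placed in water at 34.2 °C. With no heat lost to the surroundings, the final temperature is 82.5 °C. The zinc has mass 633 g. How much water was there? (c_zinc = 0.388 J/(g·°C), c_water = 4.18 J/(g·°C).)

Conservation of energy gives ΣQ = 0:
633·0.388·(82.5 − 330) + m·4.18·(82.5 − 34.2) = 0
201.89 m = 60787
m = 60787/201.89 ≈ 301.1 g

m ≈ 301 g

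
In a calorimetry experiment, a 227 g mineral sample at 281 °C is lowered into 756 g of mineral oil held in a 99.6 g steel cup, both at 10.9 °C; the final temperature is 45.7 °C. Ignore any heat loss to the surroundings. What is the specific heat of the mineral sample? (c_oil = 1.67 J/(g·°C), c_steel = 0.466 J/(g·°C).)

c ≈ 0.853 J/(g·°C)

Taking heat into each body as positive, Σ m c ΔT = 0:
227·c·(45.7 − 281) + 756·1.67·(45.7 − 10.9) + 99.6·0.466·(45.7 − 10.9) = 0
-53413 c = -45551
c = -45551/-53413 ≈ 0.8528 J/(g·°C)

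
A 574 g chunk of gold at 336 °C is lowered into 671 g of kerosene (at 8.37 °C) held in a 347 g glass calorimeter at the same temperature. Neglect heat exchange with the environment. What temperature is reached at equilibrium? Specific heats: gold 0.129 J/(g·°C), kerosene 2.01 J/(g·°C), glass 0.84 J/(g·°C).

T_f ≈ 22.5 °C

T_f = Σ m_i c_i T_i / Σ m_i c_i:
T_f = (74.05×336 + 1348.7×8.37 + 291.48×8.37) / (74.05 + 1348.7 + 291.48)
    = 38608 / 1714.2 ≈ 22.52 °C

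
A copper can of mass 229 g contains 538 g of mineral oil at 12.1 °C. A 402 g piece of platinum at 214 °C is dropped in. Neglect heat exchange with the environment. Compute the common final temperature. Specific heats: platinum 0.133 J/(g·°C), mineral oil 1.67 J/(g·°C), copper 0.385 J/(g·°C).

Let T be the final temperature. ΣQ_i = 0:
402·0.133·(T − 214) + 538·1.67·(T − 12.1) + 229·0.385·(T − 12.1) = 0
1040.1 T = 23380
T ≈ 22.48 °C

T_f ≈ 22.5 °C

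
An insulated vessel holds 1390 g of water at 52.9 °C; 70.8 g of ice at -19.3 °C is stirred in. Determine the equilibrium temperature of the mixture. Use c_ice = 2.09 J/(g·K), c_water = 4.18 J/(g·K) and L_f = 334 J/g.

T_f ≈ 46.0 °C

Taking heat into each body as positive, Σ m c ΔT = 0:
warm ice to 0 °C: 70.8×2.09×(0 − (-19.3)) = 2855.9; latent heat to melt: 70.8×334 = 23647; meltwater 0→T: 70.8×4.18×T = 295.94 T; water: 5810.2(T − 52.9)
6106.1 T = 307360 − 26503 = 280857
T ≈ 46.00 °C — above 0 °C, consistent with complete melting.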